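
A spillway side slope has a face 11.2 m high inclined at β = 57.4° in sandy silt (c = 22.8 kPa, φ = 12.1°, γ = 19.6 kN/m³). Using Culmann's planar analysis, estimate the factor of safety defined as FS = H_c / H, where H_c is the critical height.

H_c = (4c/γ) · sinβ cosφ / [1 − cos(β − φ)]
    = (4·22.8/19.6) · sin57.4°·cos12.1° / [1 − cos45.3°]
    = 4.653 · 0.8237 / 0.2966 = 12.92 m
FS = H_c / H = 12.92 / 11.2 = 1.154

FS = 1.15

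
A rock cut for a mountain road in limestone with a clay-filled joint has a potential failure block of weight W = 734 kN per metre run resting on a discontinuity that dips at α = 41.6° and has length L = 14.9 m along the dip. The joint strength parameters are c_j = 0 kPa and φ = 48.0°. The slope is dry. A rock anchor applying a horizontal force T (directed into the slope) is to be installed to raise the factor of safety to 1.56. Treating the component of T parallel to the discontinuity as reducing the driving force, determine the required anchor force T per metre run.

T = 79 kN/m

Resolving forces along and normal to the sliding plane, with the horizontal anchor force T adding T·sinα to the effective normal force and T·cosα acting up the plane against the driving force:
FS = [c_jL + (W cosα + T sinα) tanφ] / [W sinα − T cosα]
Without the anchor: N' = 548.9 kN/m, driving T_d = 487.3 kN/m, resisting R = 0·14.9 + 548.9·tan48.0° = 609.6 kN/m, FS = 1.25.
Setting FS = 1.56 and solving for T:
1.56·(487.3 − T cos41.6°) = 609.6 + T sin41.6°·tan48.0°
T·(sin41.6°·tan48.0° + 1.56·cos41.6°) = 1.56·487.3 − 609.6
T·(0.6639·1.1106 + 1.56·0.7478) = 760.2 − 609.6 = 150.6
T·1.9039 = 150.6
T = 79.1 kN/m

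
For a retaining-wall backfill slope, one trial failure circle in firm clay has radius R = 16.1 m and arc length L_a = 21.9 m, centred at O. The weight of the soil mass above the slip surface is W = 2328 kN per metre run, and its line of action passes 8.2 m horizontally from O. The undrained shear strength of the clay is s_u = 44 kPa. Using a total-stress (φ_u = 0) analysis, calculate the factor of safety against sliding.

Taking moments about the centre O, the resisting moment is provided by the undrained shear strength acting along the arc:
M_R = s_u·L_a·R = 44·21.90·16.1 = 15514.0 kN·m/m
M_D = W·d = 2328·8.2 = 19089.6 kN·m/m
FS = M_R / M_D = 15514.0 / 19089.6 = 0.813

FS = 0.81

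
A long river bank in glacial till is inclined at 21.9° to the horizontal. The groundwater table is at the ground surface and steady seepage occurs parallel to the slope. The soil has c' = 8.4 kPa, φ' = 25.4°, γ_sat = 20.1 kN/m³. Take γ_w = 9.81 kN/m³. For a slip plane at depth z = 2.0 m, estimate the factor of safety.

FS = 1.21

With seepage parallel to the slope and the water table at the surface, the effective normal stress on the slip plane uses the buoyant unit weight γ' = γ_sat − γ_w while the driving shear stress uses γ_sat:
FS = [c' + γ' z cos²β tanφ'] / [γ_sat z sinβ cosβ]
γ' = 20.1 − 9.81 = 10.29 kN/m³
Numerator = 8.4 + 10.29·2.0·cos²21.9°·tan25.4° = 8.4 + 10.29·2.0·0.8609·0.4748 = 16.813 kPa
Denominator = 20.1·2.0·sin21.9°·cos21.9° = 20.1·2.0·0.3730·0.9278 = 13.912 kPa
FS = 16.813 / 13.912 = 1.208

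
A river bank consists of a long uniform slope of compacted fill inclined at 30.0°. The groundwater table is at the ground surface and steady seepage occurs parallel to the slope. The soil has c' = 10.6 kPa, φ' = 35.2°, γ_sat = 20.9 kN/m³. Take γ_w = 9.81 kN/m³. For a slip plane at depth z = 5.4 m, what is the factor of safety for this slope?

With seepage parallel to the slope and the water table at the surface, the effective normal stress on the slip plane uses the buoyant unit weight γ' = γ_sat − γ_w while the driving shear stress uses γ_sat:
FS = [c' + γ' z cos²β tanφ'] / [γ_sat z sinβ cosβ]
γ' = 20.9 − 9.81 = 11.09 kN/m³
Numerator = 10.6 + 11.09·5.4·cos²30.0°·tan35.2° = 10.6 + 11.09·5.4·0.7500·0.7054 = 42.284 kPa
Denominator = 20.9·5.4·sin30.0°·cos30.0° = 20.9·5.4·0.5000·0.8660 = 48.870 kPa
FS = 42.284 / 48.870 = 0.865

FS = 0.87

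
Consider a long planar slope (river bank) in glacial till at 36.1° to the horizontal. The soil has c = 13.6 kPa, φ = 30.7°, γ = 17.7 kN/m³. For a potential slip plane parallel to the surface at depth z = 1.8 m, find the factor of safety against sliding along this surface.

FS = 1.71

For an infinite slope with a slip plane parallel to the surface (no pore pressure): FS = [c + γz cos²β tanφ] / [γz sinβ cosβ].
γz = 17.7·1.8 = 31.86 kN/m²
Numerator = 13.6 + 31.86·cos²36.1°·tan30.7° = 13.6 + 31.86·0.6528·0.5938 = 25.950 kPa
Denominator = 31.86·sin36.1°·cos36.1° = 31.86·0.5892·0.8080 = 15.167 kPa
FS = 25.950 / 15.167 = 1.711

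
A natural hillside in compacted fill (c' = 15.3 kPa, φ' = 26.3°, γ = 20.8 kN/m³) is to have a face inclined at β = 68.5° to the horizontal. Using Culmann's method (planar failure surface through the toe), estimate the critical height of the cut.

Culmann's analysis gives the critical failure plane at α_cr = (β + φ')/2 = (68.5 + 26.3)/2 = 47.4°, and the critical height
H_c = (4c'/γ) · sinβ cosφ' / [1 − cos(β − φ')]
    = (4·15.3/20.8) · sin68.5°·cos26.3° / [1 − cos(42.2°)]
    = 2.942 · 0.9304·0.8965 / [1 − 0.7408]
    = 2.942 · 0.8341 / 0.2592
    = 9.47 m

H_c = 9.47 m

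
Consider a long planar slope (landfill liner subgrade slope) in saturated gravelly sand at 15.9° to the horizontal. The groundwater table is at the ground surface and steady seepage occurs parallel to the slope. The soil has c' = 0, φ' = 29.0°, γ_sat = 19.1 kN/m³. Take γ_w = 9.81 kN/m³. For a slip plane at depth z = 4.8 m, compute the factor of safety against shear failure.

With seepage parallel to the slope and the water table at the surface, the effective normal stress on the slip plane uses the buoyant unit weight γ' = γ_sat − γ_w while the driving shear stress uses γ_sat:
FS = [c' + γ' z cos²β tanφ'] / [γ_sat z sinβ cosβ]
(For c' = 0 this reduces to FS = (γ'/γ_sat)·tanφ'/tanβ.)
γ' = 19.1 − 9.81 = 9.29 kN/m³
Numerator = 0.0 + 9.29·4.8·cos²15.9°·tan29.0° = 0.0 + 9.29·4.8·0.9249·0.5543 = 22.863 kPa
Denominator = 19.1·4.8·sin15.9°·cos15.9° = 19.1·4.8·0.2740·0.9617 = 24.156 kPa
FS = 22.863 / 24.156 = 0.946

FS = 0.95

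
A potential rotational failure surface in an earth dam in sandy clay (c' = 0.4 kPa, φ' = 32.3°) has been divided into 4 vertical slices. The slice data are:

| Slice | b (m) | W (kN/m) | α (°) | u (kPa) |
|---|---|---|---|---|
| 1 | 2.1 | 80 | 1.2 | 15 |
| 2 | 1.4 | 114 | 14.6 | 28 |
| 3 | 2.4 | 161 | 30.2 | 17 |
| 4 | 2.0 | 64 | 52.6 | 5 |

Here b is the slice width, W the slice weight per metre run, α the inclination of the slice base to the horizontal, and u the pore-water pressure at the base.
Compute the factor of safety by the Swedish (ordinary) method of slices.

Ordinary method of slices: FS = Σ[c'·Δl_i + (W_i cosα_i − u_i·Δl_i)·tanφ'] / Σ W_i sinα_i, with Δl_i = b_i / cosα_i.
Slice 1: Δl = 2.1/cos1.2° = 2.100 m; N'_1 = 80·cos1.2° − 15·2.100 = 48.5; c'Δl = 0.84; W sinα = 1.7
Slice 2: Δl = 1.4/cos14.6° = 1.447 m; N'_2 = 114·cos14.6° − 28·1.447 = 69.8; c'Δl = 0.58; W sinα = 28.7
Slice 3: Δl = 2.4/cos30.2° = 2.777 m; N'_3 = 161·cos30.2° − 17·2.777 = 91.9; c'Δl = 1.11; W sinα = 81.0
Slice 4: Δl = 2.0/cos52.6° = 3.293 m; N'_4 = 64·cos52.6° − 5·3.293 = 22.4; c'Δl = 1.32; W sinα = 50.8
Σc'Δl = 3.8 kN/m; ΣN' = 232.6 kN/m; ΣW sinα = 162.2 kN/m
Resisting = 3.8 + 232.6·tan32.3° = 3.8 + 147.1 = 150.9 kN/m
FS = 150.9 / 162.2 = 0.930

FS = 0.93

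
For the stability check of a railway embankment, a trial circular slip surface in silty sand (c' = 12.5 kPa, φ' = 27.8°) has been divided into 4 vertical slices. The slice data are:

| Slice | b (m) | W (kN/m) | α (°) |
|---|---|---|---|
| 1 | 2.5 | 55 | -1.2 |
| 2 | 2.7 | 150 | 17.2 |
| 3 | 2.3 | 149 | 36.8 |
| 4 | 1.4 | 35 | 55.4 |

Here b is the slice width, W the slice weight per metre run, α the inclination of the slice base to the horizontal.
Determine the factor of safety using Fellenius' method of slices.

Ordinary method of slices: FS = Σ[c'·Δl_i + (W_i cosα_i)·tanφ'] / Σ W_i sinα_i, with Δl_i = b_i / cosα_i.
Slice 1: Δl = 2.5/cos(-1.2°) = 2.501 m; N'_1 = 55·cos(-1.2°) = 55.0; c'Δl = 31.26; W sinα = -1.2
Slice 2: Δl = 2.7/cos17.2° = 2.826 m; N'_2 = 150·cos17.2° = 143.3; c'Δl = 35.33; W sinα = 44.4
Slice 3: Δl = 2.3/cos36.8° = 2.872 m; N'_3 = 149·cos36.8° = 119.3; c'Δl = 35.90; W sinα = 89.3
Slice 4: Δl = 1.4/cos55.4° = 2.465 m; N'_4 = 35·cos55.4° = 19.9; c'Δl = 30.82; W sinα = 28.8
Σc'Δl = 133.3 kN/m; ΣN' = 337.5 kN/m; ΣW sinα = 161.3 kN/m
Resisting = 133.3 + 337.5·tan27.8° = 133.3 + 177.9 = 311.2 kN/m
FS = 311.2 / 161.3 = 1.930

FS = 1.93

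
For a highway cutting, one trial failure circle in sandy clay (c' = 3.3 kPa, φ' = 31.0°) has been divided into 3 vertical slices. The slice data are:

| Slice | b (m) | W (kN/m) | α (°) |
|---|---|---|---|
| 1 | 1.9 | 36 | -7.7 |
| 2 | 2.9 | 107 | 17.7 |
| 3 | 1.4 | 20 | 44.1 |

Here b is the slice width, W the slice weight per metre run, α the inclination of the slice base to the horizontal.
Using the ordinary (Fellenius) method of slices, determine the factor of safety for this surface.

FS = 2.74

Ordinary method of slices: FS = Σ[c'·Δl_i + (W_i cosα_i)·tanφ'] / Σ W_i sinα_i, with Δl_i = b_i / cosα_i.
Slice 1: Δl = 1.9/cos(-7.7°) = 1.917 m; N'_1 = 36·cos(-7.7°) = 35.7; c'Δl = 6.33; W sinα = -4.8
Slice 2: Δl = 2.9/cos17.7° = 3.044 m; N'_2 = 107·cos17.7° = 101.9; c'Δl = 10.05; W sinα = 32.5
Slice 3: Δl = 1.4/cos44.1° = 1.950 m; N'_3 = 20·cos44.1° = 14.4; c'Δl = 6.43; W sinα = 13.9
Σc'Δl = 22.8 kN/m; ΣN' = 152.0 kN/m; ΣW sinα = 41.6 kN/m
Resisting = 22.8 + 152.0·tan31.0° = 22.8 + 91.3 = 114.1 kN/m
FS = 114.1 / 41.6 = 2.742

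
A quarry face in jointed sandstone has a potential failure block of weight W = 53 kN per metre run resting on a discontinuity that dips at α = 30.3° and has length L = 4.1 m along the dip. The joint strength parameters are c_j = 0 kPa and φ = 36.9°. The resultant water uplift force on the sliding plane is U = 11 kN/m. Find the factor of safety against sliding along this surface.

FS = 0.98

Resolving the block weight along and normal to the plane and applying the Mohr–Coulomb strength on the joint:
N' = W cosα − U = 53·cos30.3° − 11 = 34.8 kN/m
Driving force T = W sinα = 53·sin30.3° = 26.7 kN/m
Resisting force R = c_j·L + N'·tanφ = 0·4.1 + 34.8·tan36.9° = 0.0 + 26.1 = 26.1 kN/m
FS = R / T = 26.1 / 26.7 = 0.976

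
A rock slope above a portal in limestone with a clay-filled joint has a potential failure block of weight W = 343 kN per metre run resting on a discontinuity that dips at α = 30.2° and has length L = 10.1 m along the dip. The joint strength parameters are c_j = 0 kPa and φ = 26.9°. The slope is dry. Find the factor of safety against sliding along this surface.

Resolving the block weight along and normal to the plane and applying the Mohr–Coulomb strength on the joint:
N' = W cosα = 343·cos30.2° = 296.4 kN/m
Driving force T = W sinα = 343·sin30.2° = 172.5 kN/m
Resisting force R = c_j·L + N'·tanφ = 0·10.1 + 296.4·tan26.9° = 0.0 + 150.4 = 150.4 kN/m
FS = R / T = 150.4 / 172.5 = 0.872

FS = 0.87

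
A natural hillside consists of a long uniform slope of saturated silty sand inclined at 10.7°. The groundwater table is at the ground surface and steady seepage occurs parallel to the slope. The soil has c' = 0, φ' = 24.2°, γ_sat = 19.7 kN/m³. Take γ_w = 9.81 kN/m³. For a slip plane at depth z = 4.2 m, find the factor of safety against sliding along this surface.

With seepage parallel to the slope and the water table at the surface, the effective normal stress on the slip plane uses the buoyant unit weight γ' = γ_sat − γ_w while the driving shear stress uses γ_sat:
FS = [c' + γ' z cos²β tanφ'] / [γ_sat z sinβ cosβ]
(For c' = 0 this reduces to FS = (γ'/γ_sat)·tanφ'/tanβ.)
γ' = 19.7 − 9.81 = 9.89 kN/m³
Numerator = 0.0 + 9.89·4.2·cos²10.7°·tan24.2° = 0.0 + 9.89·4.2·0.9655·0.4494 = 18.024 kPa
Denominator = 19.7·4.2·sin10.7°·cos10.7° = 19.7·4.2·0.1857·0.9826 = 15.095 kPa
FS = 18.024 / 15.095 = 1.194

FS = 1.19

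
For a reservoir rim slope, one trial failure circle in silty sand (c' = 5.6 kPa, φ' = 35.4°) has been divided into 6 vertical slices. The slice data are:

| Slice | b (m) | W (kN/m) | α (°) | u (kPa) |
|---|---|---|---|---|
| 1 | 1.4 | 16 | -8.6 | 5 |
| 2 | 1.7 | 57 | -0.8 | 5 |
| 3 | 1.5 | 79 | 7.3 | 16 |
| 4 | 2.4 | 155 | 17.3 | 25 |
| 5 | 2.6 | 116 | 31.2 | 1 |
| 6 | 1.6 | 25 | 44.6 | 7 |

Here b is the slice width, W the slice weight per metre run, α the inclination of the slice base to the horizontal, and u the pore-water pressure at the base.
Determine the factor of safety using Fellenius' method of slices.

Ordinary method of slices: FS = Σ[c'·Δl_i + (W_i cosα_i − u_i·Δl_i)·tanφ'] / Σ W_i sinα_i, with Δl_i = b_i / cosα_i.
Slice 1: Δl = 1.4/cos(-8.6°) = 1.416 m; N'_1 = 16·cos(-8.6°) − 5·1.416 = 8.7; c'Δl = 7.93; W sinα = -2.4
Slice 2: Δl = 1.7/cos(-0.8°) = 1.700 m; N'_2 = 57·cos(-0.8°) − 5·1.700 = 48.5; c'Δl = 9.52; W sinα = -0.8
Slice 3: Δl = 1.5/cos7.3° = 1.512 m; N'_3 = 79·cos7.3° − 16·1.512 = 54.2; c'Δl = 8.47; W sinα = 10.0
Slice 4: Δl = 2.4/cos17.3° = 2.514 m; N'_4 = 155·cos17.3° − 25·2.514 = 85.1; c'Δl = 14.08; W sinα = 46.1
Slice 5: Δl = 2.6/cos31.2° = 3.040 m; N'_5 = 116·cos31.2° − 1·3.040 = 96.2; c'Δl = 17.02; W sinα = 60.1
Slice 6: Δl = 1.6/cos44.6° = 2.247 m; N'_6 = 25·cos44.6° − 7·2.247 = 2.1; c'Δl = 12.58; W sinα = 17.6
Σc'Δl = 69.6 kN/m; ΣN' = 294.8 kN/m; ΣW sinα = 130.6 kN/m
Resisting = 69.6 + 294.8·tan35.4° = 69.6 + 209.5 = 279.1 kN/m
FS = 279.1 / 130.6 = 2.137

FS = 2.14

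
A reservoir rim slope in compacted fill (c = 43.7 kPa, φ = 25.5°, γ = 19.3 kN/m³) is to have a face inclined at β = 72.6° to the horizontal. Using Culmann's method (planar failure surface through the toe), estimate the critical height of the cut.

Culmann's analysis gives the critical failure plane at α_cr = (β + φ)/2 = (72.6 + 25.5)/2 = 49.0°, and the critical height
H_c = (4c/γ) · sinβ cosφ / [1 − cos(β − φ)]
    = (4·43.7/19.3) · sin72.6°·cos25.5° / [1 − cos(47.1°)]
    = 9.057 · 0.9542·0.9026 / [1 − 0.6807]
    = 9.057 · 0.8613 / 0.3193
    = 24.43 m

H_c = 24.43 m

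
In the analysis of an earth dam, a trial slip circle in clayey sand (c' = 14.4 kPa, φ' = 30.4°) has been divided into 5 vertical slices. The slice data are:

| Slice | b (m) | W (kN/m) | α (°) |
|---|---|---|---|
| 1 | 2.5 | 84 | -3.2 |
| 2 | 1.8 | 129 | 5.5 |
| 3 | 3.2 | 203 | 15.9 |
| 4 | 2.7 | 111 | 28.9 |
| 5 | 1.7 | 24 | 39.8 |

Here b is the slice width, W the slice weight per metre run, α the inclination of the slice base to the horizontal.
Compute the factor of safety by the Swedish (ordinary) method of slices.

Ordinary method of slices: FS = Σ[c'·Δl_i + (W_i cosα_i)·tanφ'] / Σ W_i sinα_i, with Δl_i = b_i / cosα_i.
Slice 1: Δl = 2.5/cos(-3.2°) = 2.504 m; N'_1 = 84·cos(-3.2°) = 83.9; c'Δl = 36.06; W sinα = -4.7
Slice 2: Δl = 1.8/cos5.5° = 1.808 m; N'_2 = 129·cos5.5° = 128.4; c'Δl = 26.04; W sinα = 12.4
Slice 3: Δl = 3.2/cos15.9° = 3.327 m; N'_3 = 203·cos15.9° = 195.2; c'Δl = 47.91; W sinα = 55.6
Slice 4: Δl = 2.7/cos28.9° = 3.084 m; N'_4 = 111·cos28.9° = 97.2; c'Δl = 44.41; W sinα = 53.6
Slice 5: Δl = 1.7/cos39.8° = 2.213 m; N'_5 = 24·cos39.8° = 18.4; c'Δl = 31.86; W sinα = 15.4
Σc'Δl = 186.3 kN/m; ΣN' = 523.1 kN/m; ΣW sinα = 132.3 kN/m
Resisting = 186.3 + 523.1·tan30.4° = 186.3 + 306.9 = 493.2 kN/m
FS = 493.2 / 132.3 = 3.728

FS = 3.73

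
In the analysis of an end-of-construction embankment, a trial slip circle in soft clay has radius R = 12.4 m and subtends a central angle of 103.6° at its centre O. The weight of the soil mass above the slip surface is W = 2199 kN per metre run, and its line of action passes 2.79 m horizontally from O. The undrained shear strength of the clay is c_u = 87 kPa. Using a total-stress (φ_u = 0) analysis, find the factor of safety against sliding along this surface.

FS = 3.94

Taking moments about the centre O, the resisting moment is provided by the undrained shear strength acting along the arc:
Arc length L_a = R·θ = 12.4·(103.6°·π/180) = 12.4·1.8082 = 22.42 m
M_R = c_u·L_a·R = 87·22.42·12.4 = 24188.0 kN·m/m
M_D = W·d = 2199·2.79 = 6135.2 kN·m/m
FS = M_R / M_D = 24188.0 / 6135.2 = 3.942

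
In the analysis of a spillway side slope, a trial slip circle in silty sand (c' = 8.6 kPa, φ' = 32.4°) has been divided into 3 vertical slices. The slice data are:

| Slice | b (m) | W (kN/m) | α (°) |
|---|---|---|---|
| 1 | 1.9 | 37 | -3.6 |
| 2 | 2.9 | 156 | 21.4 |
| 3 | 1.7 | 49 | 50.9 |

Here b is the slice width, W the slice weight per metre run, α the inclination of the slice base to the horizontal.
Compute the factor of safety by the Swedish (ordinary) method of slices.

FS = 2.18

Ordinary method of slices: FS = Σ[c'·Δl_i + (W_i cosα_i)·tanφ'] / Σ W_i sinα_i, with Δl_i = b_i / cosα_i.
Slice 1: Δl = 1.9/cos(-3.6°) = 1.904 m; N'_1 = 37·cos(-3.6°) = 36.9; c'Δl = 16.37; W sinα = -2.3
Slice 2: Δl = 2.9/cos21.4° = 3.115 m; N'_2 = 156·cos21.4° = 145.2; c'Δl = 26.79; W sinα = 56.9
Slice 3: Δl = 1.7/cos50.9° = 2.696 m; N'_3 = 49·cos50.9° = 30.9; c'Δl = 23.18; W sinα = 38.0
Σc'Δl = 66.3 kN/m; ΣN' = 213.1 kN/m; ΣW sinα = 92.6 kN/m
Resisting = 66.3 + 213.1·tan32.4° = 66.3 + 135.2 = 201.6 kN/m
FS = 201.6 / 92.6 = 2.176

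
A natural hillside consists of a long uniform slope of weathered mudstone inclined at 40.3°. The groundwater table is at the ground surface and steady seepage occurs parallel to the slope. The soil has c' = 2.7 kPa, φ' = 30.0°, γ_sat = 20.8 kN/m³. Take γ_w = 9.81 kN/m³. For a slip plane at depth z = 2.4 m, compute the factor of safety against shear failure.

With seepage parallel to the slope and the water table at the surface, the effective normal stress on the slip plane uses the buoyant unit weight γ' = γ_sat − γ_w while the driving shear stress uses γ_sat:
FS = [c' + γ' z cos²β tanφ'] / [γ_sat z sinβ cosβ]
γ' = 20.8 − 9.81 = 10.99 kN/m³
Numerator = 2.7 + 10.99·2.4·cos²40.3°·tan30.0° = 2.7 + 10.99·2.4·0.5817·0.5774 = 11.558 kPa
Denominator = 20.8·2.4·sin40.3°·cos40.3° = 20.8·2.4·0.6468·0.7627 = 24.625 kPa
FS = 11.558 / 24.625 = 0.469

FS = 0.47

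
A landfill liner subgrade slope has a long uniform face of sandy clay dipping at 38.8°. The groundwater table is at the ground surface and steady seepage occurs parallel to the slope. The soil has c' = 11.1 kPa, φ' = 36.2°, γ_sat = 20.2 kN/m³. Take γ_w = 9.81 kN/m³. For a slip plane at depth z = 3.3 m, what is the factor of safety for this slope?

FS = 0.81

With seepage parallel to the slope and the water table at the surface, the effective normal stress on the slip plane uses the buoyant unit weight γ' = γ_sat − γ_w while the driving shear stress uses γ_sat:
FS = [c' + γ' z cos²β tanφ'] / [γ_sat z sinβ cosβ]
γ' = 20.2 − 9.81 = 10.39 kN/m³
Numerator = 11.1 + 10.39·3.3·cos²38.8°·tan36.2° = 11.1 + 10.39·3.3·0.6074·0.7319 = 26.341 kPa
Denominator = 20.2·3.3·sin38.8°·cos38.8° = 20.2·3.3·0.6266·0.7793 = 32.552 kPa
FS = 26.341 / 32.552 = 0.809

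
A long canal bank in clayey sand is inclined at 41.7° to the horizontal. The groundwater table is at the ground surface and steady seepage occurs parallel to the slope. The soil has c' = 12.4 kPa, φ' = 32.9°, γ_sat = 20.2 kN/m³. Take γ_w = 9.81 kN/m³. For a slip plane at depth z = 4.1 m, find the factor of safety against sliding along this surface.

With seepage parallel to the slope and the water table at the surface, the effective normal stress on the slip plane uses the buoyant unit weight γ' = γ_sat − γ_w while the driving shear stress uses γ_sat:
FS = [c' + γ' z cos²β tanφ'] / [γ_sat z sinβ cosβ]
γ' = 20.2 − 9.81 = 10.39 kN/m³
Numerator = 12.4 + 10.39·4.1·cos²41.7°·tan32.9° = 12.4 + 10.39·4.1·0.5575·0.6469 = 27.763 kPa
Denominator = 20.2·4.1·sin41.7°·cos41.7° = 20.2·4.1·0.6652·0.7466 = 41.136 kPa
FS = 27.763 / 41.136 = 0.675

FS = 0.67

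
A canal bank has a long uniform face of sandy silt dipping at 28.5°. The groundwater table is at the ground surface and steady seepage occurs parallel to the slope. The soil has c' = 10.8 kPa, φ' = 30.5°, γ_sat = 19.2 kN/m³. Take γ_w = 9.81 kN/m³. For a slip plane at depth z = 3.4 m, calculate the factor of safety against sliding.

FS = 0.93

With seepage parallel to the slope and the water table at the surface, the effective normal stress on the slip plane uses the buoyant unit weight γ' = γ_sat − γ_w while the driving shear stress uses γ_sat:
FS = [c' + γ' z cos²β tanφ'] / [γ_sat z sinβ cosβ]
γ' = 19.2 − 9.81 = 9.39 kN/m³
Numerator = 10.8 + 9.39·3.4·cos²28.5°·tan30.5° = 10.8 + 9.39·3.4·0.7723·0.5890 = 25.324 kPa
Denominator = 19.2·3.4·sin28.5°·cos28.5° = 19.2·3.4·0.4772·0.8788 = 27.374 kPa
FS = 25.324 / 27.374 = 0.925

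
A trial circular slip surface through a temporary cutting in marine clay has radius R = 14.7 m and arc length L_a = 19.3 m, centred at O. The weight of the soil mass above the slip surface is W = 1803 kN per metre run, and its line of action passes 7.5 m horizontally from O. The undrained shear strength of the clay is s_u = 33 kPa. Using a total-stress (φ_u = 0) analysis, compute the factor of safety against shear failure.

FS = 0.69

Taking moments about the centre O, the resisting moment is provided by the undrained shear strength acting along the arc:
M_R = s_u·L_a·R = 33·19.30·14.7 = 9362.4 kN·m/m
M_D = W·d = 1803·7.5 = 13522.5 kN·m/m
FS = M_R / M_D = 9362.4 / 13522.5 = 0.692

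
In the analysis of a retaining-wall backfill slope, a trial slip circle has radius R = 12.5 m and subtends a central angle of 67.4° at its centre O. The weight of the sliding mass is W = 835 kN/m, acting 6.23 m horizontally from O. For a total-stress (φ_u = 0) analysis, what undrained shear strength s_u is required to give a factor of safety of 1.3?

FS = s_u·L_a·R / (W·d), so s_u = FS·W·d / (L_a·R).
Arc length L_a = R·θ = 12.5·(67.4°·π/180) = 12.5·1.1764 = 14.70 m
s_u = 1.3·835·6.23 / (14.70·12.5) = 6762.7 / 183.80 = 36.79 kPa

s_u = 36.8 kPa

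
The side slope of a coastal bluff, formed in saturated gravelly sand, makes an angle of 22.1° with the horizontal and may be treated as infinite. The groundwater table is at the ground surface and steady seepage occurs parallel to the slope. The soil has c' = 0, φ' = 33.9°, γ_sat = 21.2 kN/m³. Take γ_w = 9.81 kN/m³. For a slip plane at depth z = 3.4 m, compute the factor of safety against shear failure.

With seepage parallel to the slope and the water table at the surface, the effective normal stress on the slip plane uses the buoyant unit weight γ' = γ_sat − γ_w while the driving shear stress uses γ_sat:
FS = [c' + γ' z cos²β tanφ'] / [γ_sat z sinβ cosβ]
(For c' = 0 this reduces to FS = (γ'/γ_sat)·tanφ'/tanβ.)
γ' = 21.2 − 9.81 = 11.39 kN/m³
Numerator = 0.0 + 11.39·3.4·cos²22.1°·tan33.9° = 0.0 + 11.39·3.4·0.8585·0.6720 = 22.339 kPa
Denominator = 21.2·3.4·sin22.1°·cos22.1° = 21.2·3.4·0.3762·0.9265 = 25.126 kPa
FS = 22.339 / 25.126 = 0.889

FS = 0.89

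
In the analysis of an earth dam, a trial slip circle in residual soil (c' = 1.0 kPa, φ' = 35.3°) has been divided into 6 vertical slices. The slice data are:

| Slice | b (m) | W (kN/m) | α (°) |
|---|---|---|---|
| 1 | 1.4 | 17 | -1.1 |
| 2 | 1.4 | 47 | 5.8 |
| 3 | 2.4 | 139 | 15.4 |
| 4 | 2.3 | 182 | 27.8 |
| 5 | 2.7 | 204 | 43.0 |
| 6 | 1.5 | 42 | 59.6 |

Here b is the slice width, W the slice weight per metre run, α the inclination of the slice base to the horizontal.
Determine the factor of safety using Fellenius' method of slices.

FS = 1.29

Ordinary method of slices: FS = Σ[c'·Δl_i + (W_i cosα_i)·tanφ'] / Σ W_i sinα_i, with Δl_i = b_i / cosα_i.
Slice 1: Δl = 1.4/cos(-1.1°) = 1.400 m; N'_1 = 17·cos(-1.1°) = 17.0; c'Δl = 1.40; W sinα = -0.3
Slice 2: Δl = 1.4/cos5.8° = 1.407 m; N'_2 = 47·cos5.8° = 46.8; c'Δl = 1.41; W sinα = 4.7
Slice 3: Δl = 2.4/cos15.4° = 2.489 m; N'_3 = 139·cos15.4° = 134.0; c'Δl = 2.49; W sinα = 36.9
Slice 4: Δl = 2.3/cos27.8° = 2.600 m; N'_4 = 182·cos27.8° = 161.0; c'Δl = 2.60; W sinα = 84.9
Slice 5: Δl = 2.7/cos43.0° = 3.692 m; N'_5 = 204·cos43.0° = 149.2; c'Δl = 3.69; W sinα = 139.1
Slice 6: Δl = 1.5/cos59.6° = 2.964 m; N'_6 = 42·cos59.6° = 21.3; c'Δl = 2.96; W sinα = 36.2
Σc'Δl = 14.6 kN/m; ΣN' = 529.2 kN/m; ΣW sinα = 301.6 kN/m
Resisting = 14.6 + 529.2·tan35.3° = 14.6 + 374.7 = 389.3 kN/m
FS = 389.3 / 301.6 = 1.291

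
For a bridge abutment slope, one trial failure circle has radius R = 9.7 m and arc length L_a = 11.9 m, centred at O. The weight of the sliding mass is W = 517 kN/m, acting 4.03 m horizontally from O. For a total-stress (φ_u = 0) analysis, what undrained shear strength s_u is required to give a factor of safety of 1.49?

s_u = 26.9 kPa

FS = s_u·L_a·R / (W·d), so s_u = FS·W·d / (L_a·R).
s_u = 1.49·517·4.03 / (11.90·9.7) = 3104.4 / 115.43 = 26.89 kPa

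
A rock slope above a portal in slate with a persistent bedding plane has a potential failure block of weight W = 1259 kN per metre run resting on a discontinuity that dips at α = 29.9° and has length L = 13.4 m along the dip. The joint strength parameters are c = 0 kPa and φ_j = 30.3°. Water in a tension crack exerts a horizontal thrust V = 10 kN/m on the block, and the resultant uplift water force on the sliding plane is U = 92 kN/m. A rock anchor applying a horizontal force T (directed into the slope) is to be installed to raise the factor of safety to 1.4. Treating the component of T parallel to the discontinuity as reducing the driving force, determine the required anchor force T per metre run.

Resolving forces along and normal to the sliding plane, with the horizontal anchor force T adding T·sinα to the effective normal force and T·cosα acting up the plane against the driving force:
FS = [cL + (W cosα − U − V sinα + T sinα) tanφ_j] / [W sinα + V cosα − T cosα]
Without the anchor: N' = 994.4 kN/m, driving T_d = 636.3 kN/m, resisting R = 0·13.4 + 994.4·tan30.3° = 581.1 kN/m, FS = 0.91.
Setting FS = 1.4 and solving for T:
1.4·(636.3 − T cos29.9°) = 581.1 + T sin29.9°·tan30.3°
T·(sin29.9°·tan30.3° + 1.4·cos29.9°) = 1.4·636.3 − 581.1
T·(0.4985·0.5844 + 1.4·0.8669) = 890.8 − 581.1 = 309.7
T·1.5049 = 309.7
T = 205.8 kN/m

T = 206 kN/m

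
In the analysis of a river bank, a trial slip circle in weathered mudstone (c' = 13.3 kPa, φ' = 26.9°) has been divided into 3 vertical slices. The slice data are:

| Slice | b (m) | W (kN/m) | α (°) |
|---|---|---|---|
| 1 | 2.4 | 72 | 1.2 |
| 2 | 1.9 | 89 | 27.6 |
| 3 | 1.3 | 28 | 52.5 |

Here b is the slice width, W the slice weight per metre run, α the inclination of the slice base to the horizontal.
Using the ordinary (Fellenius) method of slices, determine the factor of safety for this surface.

FS = 2.68

Ordinary method of slices: FS = Σ[c'·Δl_i + (W_i cosα_i)·tanφ'] / Σ W_i sinα_i, with Δl_i = b_i / cosα_i.
Slice 1: Δl = 2.4/cos1.2° = 2.401 m; N'_1 = 72·cos1.2° = 72.0; c'Δl = 31.93; W sinα = 1.5
Slice 2: Δl = 1.9/cos27.6° = 2.144 m; N'_2 = 89·cos27.6° = 78.9; c'Δl = 28.51; W sinα = 41.2
Slice 3: Δl = 1.3/cos52.5° = 2.135 m; N'_3 = 28·cos52.5° = 17.0; c'Δl = 28.40; W sinα = 22.2
Σc'Δl = 88.8 kN/m; ΣN' = 167.9 kN/m; ΣW sinα = 65.0 kN/m
Resisting = 88.8 + 167.9·tan26.9° = 88.8 + 85.2 = 174.0 kN/m
FS = 174.0 / 65.0 = 2.679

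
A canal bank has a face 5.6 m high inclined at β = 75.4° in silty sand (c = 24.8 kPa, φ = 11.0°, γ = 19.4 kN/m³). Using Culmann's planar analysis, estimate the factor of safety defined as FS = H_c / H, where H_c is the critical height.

FS = 1.53

H_c = (4c/γ) · sinβ cosφ / [1 − cos(β − φ)]
    = (4·24.8/19.4) · sin75.4°·cos11.0° / [1 − cos64.4°]
    = 5.113 · 0.9499 / 0.5679 = 8.55 m
FS = H_c / H = 8.55 / 5.6 = 1.527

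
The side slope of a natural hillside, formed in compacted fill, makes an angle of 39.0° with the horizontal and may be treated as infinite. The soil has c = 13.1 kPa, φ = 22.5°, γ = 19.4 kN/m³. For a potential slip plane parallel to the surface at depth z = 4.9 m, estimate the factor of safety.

For an infinite slope with a slip plane parallel to the surface (no pore pressure): FS = [c + γz cos²β tanφ] / [γz sinβ cosβ].
γz = 19.4·4.9 = 95.06 kN/m²
Numerator = 13.1 + 95.06·cos²39.0°·tan22.5° = 13.1 + 95.06·0.6040·0.4142 = 36.881 kPa
Denominator = 95.06·sin39.0°·cos39.0° = 95.06·0.6293·0.7771 = 46.491 kPa
FS = 36.881 / 46.491 = 0.793

FS = 0.79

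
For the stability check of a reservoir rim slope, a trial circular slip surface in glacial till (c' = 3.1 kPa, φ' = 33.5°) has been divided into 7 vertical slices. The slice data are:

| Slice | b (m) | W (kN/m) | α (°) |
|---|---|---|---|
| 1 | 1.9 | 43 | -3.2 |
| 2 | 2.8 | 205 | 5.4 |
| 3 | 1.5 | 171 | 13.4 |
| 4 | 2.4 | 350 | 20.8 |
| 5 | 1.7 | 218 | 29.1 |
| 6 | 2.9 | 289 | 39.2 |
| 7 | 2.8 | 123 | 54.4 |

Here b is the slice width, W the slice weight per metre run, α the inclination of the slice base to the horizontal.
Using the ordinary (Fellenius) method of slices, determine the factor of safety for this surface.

Ordinary method of slices: FS = Σ[c'·Δl_i + (W_i cosα_i)·tanφ'] / Σ W_i sinα_i, with Δl_i = b_i / cosα_i.
Slice 1: Δl = 1.9/cos(-3.2°) = 1.903 m; N'_1 = 43·cos(-3.2°) = 42.9; c'Δl = 5.90; W sinα = -2.4
Slice 2: Δl = 2.8/cos5.4° = 2.812 m; N'_2 = 205·cos5.4° = 204.1; c'Δl = 8.72; W sinα = 19.3
Slice 3: Δl = 1.5/cos13.4° = 1.542 m; N'_3 = 171·cos13.4° = 166.3; c'Δl = 4.78; W sinα = 39.6
Slice 4: Δl = 2.4/cos20.8° = 2.567 m; N'_4 = 350·cos20.8° = 327.2; c'Δl = 7.96; W sinα = 124.3
Slice 5: Δl = 1.7/cos29.1° = 1.946 m; N'_5 = 218·cos29.1° = 190.5; c'Δl = 6.03; W sinα = 106.0
Slice 6: Δl = 2.9/cos39.2° = 3.742 m; N'_6 = 289·cos39.2° = 224.0; c'Δl = 11.60; W sinα = 182.7
Slice 7: Δl = 2.8/cos54.4° = 4.810 m; N'_7 = 123·cos54.4° = 71.6; c'Δl = 14.91; W sinα = 100.0
Σc'Δl = 59.9 kN/m; ΣN' = 1226.6 kN/m; ΣW sinα = 569.5 kN/m
Resisting = 59.9 + 1226.6·tan33.5° = 59.9 + 811.9 = 871.8 kN/m
FS = 871.8 / 569.5 = 1.531

FS = 1.53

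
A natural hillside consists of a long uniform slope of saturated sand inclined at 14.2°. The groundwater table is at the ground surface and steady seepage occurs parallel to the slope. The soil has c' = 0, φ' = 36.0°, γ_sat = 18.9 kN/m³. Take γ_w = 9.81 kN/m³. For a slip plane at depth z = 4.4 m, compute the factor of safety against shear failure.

FS = 1.38

With seepage parallel to the slope and the water table at the surface, the effective normal stress on the slip plane uses the buoyant unit weight γ' = γ_sat − γ_w while the driving shear stress uses γ_sat:
FS = [c' + γ' z cos²β tanφ'] / [γ_sat z sinβ cosβ]
(For c' = 0 this reduces to FS = (γ'/γ_sat)·tanφ'/tanβ.)
γ' = 18.9 − 9.81 = 9.09 kN/m³
Numerator = 0.0 + 9.09·4.4·cos²14.2°·tan36.0° = 0.0 + 9.09·4.4·0.9398·0.7265 = 27.310 kPa
Denominator = 18.9·4.4·sin14.2°·cos14.2° = 18.9·4.4·0.2453·0.9694 = 19.776 kPa
FS = 27.310 / 19.776 = 1.381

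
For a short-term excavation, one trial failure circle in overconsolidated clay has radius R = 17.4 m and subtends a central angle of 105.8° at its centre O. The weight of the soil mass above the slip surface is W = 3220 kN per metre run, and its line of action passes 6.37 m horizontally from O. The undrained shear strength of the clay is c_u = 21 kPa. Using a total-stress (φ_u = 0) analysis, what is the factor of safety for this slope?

Taking moments about the centre O, the resisting moment is provided by the undrained shear strength acting along the arc:
Arc length L_a = R·θ = 17.4·(105.8°·π/180) = 17.4·1.8466 = 32.13 m
M_R = c_u·L_a·R = 21·32.13·17.4 = 11740.3 kN·m/m
M_D = W·d = 3220·6.37 = 20511.4 kN·m/m
FS = M_R / M_D = 11740.3 / 20511.4 = 0.572

FS = 0.57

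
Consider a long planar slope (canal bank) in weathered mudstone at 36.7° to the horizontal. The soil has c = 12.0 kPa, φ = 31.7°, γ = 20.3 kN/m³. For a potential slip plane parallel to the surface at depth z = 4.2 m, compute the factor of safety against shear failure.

FS = 1.12

For an infinite slope with a slip plane parallel to the surface (no pore pressure): FS = [c + γz cos²β tanφ] / [γz sinβ cosβ].
γz = 20.3·4.2 = 85.26 kN/m²
Numerator = 12.0 + 85.26·cos²36.7°·tan31.7° = 12.0 + 85.26·0.6428·0.6176 = 45.851 kPa
Denominator = 85.26·sin36.7°·cos36.7° = 85.26·0.5976·0.8018 = 40.853 kPa
FS = 45.851 / 40.853 = 1.122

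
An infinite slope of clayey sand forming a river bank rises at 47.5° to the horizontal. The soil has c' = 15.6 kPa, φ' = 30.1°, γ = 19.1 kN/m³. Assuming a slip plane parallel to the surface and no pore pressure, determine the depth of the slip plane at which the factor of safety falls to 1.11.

z = 2.83 m

Setting FS = 1.11 in FS = [c' + γz cos²β tanφ'] / [γz sinβ cosβ] and solving for z:
z = c' / [γ cosβ (FS·sinβ − cosβ·tanφ')]
  = 15.6 / [19.1·cos47.5°·(1.11·sin47.5° − cos47.5°·tan30.1°)]
  = 15.6 / [19.1·0.6756·(1.11·0.7373 − 0.6756·0.5797)]
  = 15.6 / 5.5067 = 2.833 m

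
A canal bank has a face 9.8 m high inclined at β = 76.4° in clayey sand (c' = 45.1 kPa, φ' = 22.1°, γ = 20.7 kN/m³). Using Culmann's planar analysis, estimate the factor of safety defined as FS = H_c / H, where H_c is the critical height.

FS = 1.92

H_c = (4c'/γ) · sinβ cosφ' / [1 − cos(β − φ')]
    = (4·45.1/20.7) · sin76.4°·cos22.1° / [1 − cos54.3°]
    = 8.715 · 0.9005 / 0.4165 = 18.85 m
FS = H_c / H = 18.85 / 9.8 = 1.923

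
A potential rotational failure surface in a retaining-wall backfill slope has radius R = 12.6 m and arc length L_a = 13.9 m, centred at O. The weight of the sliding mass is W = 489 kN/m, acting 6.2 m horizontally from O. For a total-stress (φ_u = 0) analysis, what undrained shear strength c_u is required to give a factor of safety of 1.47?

FS = c_u·L_a·R / (W·d), so c_u = FS·W·d / (L_a·R).
c_u = 1.47·489·6.2 / (13.90·12.6) = 4456.7 / 175.14 = 25.45 kPa

c_u = 25.4 kPa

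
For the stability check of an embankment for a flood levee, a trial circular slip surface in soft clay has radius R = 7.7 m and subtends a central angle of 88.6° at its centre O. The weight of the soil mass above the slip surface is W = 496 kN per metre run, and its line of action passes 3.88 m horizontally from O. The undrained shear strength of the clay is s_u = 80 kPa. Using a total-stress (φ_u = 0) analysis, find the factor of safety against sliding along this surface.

Taking moments about the centre O, the resisting moment is provided by the undrained shear strength acting along the arc:
Arc length L_a = R·θ = 7.7·(88.6°·π/180) = 7.7·1.5464 = 11.91 m
M_R = s_u·L_a·R = 80·11.91·7.7 = 7334.7 kN·m/m
M_D = W·d = 496·3.88 = 1924.5 kN·m/m
FS = M_R / M_D = 7334.7 / 1924.5 = 3.811

FS = 3.81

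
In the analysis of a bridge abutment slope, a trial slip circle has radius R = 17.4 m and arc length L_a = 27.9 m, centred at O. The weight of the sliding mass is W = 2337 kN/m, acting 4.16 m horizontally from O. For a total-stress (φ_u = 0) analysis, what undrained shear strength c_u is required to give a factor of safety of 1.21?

FS = c_u·L_a·R / (W·d), so c_u = FS·W·d / (L_a·R).
c_u = 1.21·2337·4.16 / (27.90·17.4) = 11763.5 / 485.46 = 24.23 kPa

c_u = 24.2 kPa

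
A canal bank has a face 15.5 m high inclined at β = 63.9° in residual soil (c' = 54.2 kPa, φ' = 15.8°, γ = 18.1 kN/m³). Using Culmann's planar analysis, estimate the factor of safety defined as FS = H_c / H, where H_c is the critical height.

H_c = (4c'/γ) · sinβ cosφ' / [1 − cos(β − φ')]
    = (4·54.2/18.1) · sin63.9°·cos15.8° / [1 − cos48.1°]
    = 11.978 · 0.8641 / 0.3322 = 31.16 m
FS = H_c / H = 31.16 / 15.5 = 2.010

FS = 2.01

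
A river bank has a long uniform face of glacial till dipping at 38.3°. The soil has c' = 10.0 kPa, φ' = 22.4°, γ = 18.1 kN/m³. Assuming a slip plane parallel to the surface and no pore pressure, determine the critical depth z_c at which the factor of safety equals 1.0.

z_c = 2.38 m

Setting FS = 1.00 in FS = [c' + γz cos²β tanφ'] / [γz sinβ cosβ] and solving for z:
z = c' / [γ cosβ (FS·sinβ − cosβ·tanφ')]
  = 10.0 / [18.1·cos38.3°·(1.00·sin38.3° − cos38.3°·tan22.4°)]
  = 10.0 / [18.1·0.7848·(1.00·0.6198 − 0.7848·0.4122)]
  = 10.0 / 4.2090 = 2.376 m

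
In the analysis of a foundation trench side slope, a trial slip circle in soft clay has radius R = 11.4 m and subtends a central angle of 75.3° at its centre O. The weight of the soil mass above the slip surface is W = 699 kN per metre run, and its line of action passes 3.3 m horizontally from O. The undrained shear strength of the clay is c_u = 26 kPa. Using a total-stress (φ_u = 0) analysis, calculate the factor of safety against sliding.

Taking moments about the centre O, the resisting moment is provided by the undrained shear strength acting along the arc:
Arc length L_a = R·θ = 11.4·(75.3°·π/180) = 11.4·1.3142 = 14.98 m
M_R = c_u·L_a·R = 26·14.98·11.4 = 4440.7 kN·m/m
M_D = W·d = 699·3.3 = 2306.7 kN·m/m
FS = M_R / M_D = 4440.7 / 2306.7 = 1.925

FS = 1.93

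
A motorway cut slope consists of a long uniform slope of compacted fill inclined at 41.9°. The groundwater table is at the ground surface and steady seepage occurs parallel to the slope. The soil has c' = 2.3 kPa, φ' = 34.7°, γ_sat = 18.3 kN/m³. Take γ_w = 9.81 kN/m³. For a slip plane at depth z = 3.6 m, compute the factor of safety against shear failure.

With seepage parallel to the slope and the water table at the surface, the effective normal stress on the slip plane uses the buoyant unit weight γ' = γ_sat − γ_w while the driving shear stress uses γ_sat:
FS = [c' + γ' z cos²β tanφ'] / [γ_sat z sinβ cosβ]
γ' = 18.3 − 9.81 = 8.49 kN/m³
Numerator = 2.3 + 8.49·3.6·cos²41.9°·tan34.7° = 2.3 + 8.49·3.6·0.5540·0.6924 = 14.025 kPa
Denominator = 18.3·3.6·sin41.9°·cos41.9° = 18.3·3.6·0.6678·0.7443 = 32.747 kPa
FS = 14.025 / 32.747 = 0.428

FS = 0.43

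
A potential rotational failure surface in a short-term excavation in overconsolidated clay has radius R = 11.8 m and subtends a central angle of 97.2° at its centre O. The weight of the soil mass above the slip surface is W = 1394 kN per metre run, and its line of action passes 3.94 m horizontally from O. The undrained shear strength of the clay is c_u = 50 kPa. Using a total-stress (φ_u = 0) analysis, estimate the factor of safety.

Taking moments about the centre O, the resisting moment is provided by the undrained shear strength acting along the arc:
Arc length L_a = R·θ = 11.8·(97.2°·π/180) = 11.8·1.6965 = 20.02 m
M_R = c_u·L_a·R = 50·20.02·11.8 = 11810.8 kN·m/m
M_D = W·d = 1394·3.94 = 5492.4 kN·m/m
FS = M_R / M_D = 11810.8 / 5492.4 = 2.150

FS = 2.15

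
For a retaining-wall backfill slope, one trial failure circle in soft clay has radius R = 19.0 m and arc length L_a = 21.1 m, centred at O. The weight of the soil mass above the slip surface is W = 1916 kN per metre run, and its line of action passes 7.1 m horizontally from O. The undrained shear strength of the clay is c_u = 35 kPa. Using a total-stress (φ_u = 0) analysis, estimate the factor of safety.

Taking moments about the centre O, the resisting moment is provided by the undrained shear strength acting along the arc:
M_R = c_u·L_a·R = 35·21.10·19.0 = 14031.5 kN·m/m
M_D = W·d = 1916·7.1 = 13603.6 kN·m/m
FS = M_R / M_D = 14031.5 / 13603.6 = 1.031

FS = 1.03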